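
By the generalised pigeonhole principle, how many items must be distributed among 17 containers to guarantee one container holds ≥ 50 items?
n = (50 − 1)·17 + 1 = 834

By the generalised pigeonhole principle, to guarantee some box contains ≥ r objects we need more than (r − 1) · k objects total. Threshold: n = (r − 1) · k + 1. With r = 50 and k = 17: n = 49 · 17 + 1 = 833 + 1 = 834. For n = 833 = 49 · 17, we can put exactly 49 objects in every box, avoiding 50 in any single one — so 834 is tight.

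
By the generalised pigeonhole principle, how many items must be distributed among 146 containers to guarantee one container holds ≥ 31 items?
n = (31 − 1)·146 + 1 = 4381

By the generalised pigeonhole principle, to guarantee some box contains ≥ r objects we need more than (r − 1) · k objects total. Threshold: n = (r − 1) · k + 1. With r = 31 and k = 146: n = 30 · 146 + 1 = 4380 + 1 = 4381. For n = 4380 = 30 · 146, we can put exactly 30 objects in every box, avoiding 31 in any single one — so 4381 is tight.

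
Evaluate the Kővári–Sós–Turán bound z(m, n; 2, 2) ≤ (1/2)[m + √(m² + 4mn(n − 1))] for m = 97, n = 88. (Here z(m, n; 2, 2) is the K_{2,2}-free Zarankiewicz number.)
z(97, 88; 2, 2) ≤ (1/2)[97 + √(97² + 4·97·88·87)] = (1/2)[97 + √2979937] = 911.6247

Kővári–Sós–Turán: let r_1, ..., r_97 be the row sums and z = Σ r_i the total number of 1s. Each pair of columns can share at most one row with both entries 1 (else a 2×2 all-ones block appears), so Σ_i C(r_i, 2) ≤ C(88, 2) = 3828. By convexity Σ_i C(r_i, 2) ≥ 97·C(z/97, 2) = z(z − 97)/(2·97), giving z² − 97z − 97·88·87 ≤ 0 and hence z ≤ (1/2)[97 + √(9409 + 4·742632)] = (1/2)[97 + √2979937] ≈ (1/2)(97 + 1726.2494) = 911.6247.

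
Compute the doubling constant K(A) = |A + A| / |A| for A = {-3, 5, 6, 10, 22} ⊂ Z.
K = |A + A| / |A| = 15/5 = 3

Enumerate A + A = {a + b : a, b ∈ A}. With |A| = 5, there are |A|^2 = 25 ordered sum pairs; collecting distinct values, A + A = {-6, 2, 3, 7, 10, 11, 12, 15, 16, 19, 20, 27, 28, 32, 44}, so |A + A| = 15. Thus K = 15/5 = 3. For comparison, the minimum possible |A + A| over all 5-element sets is 2·5 − 1 = 9 (so min K = 9/5), attained only by arithmetic progressions.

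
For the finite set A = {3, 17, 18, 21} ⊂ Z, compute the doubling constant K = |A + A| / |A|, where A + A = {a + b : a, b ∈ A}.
K = |A + A| / |A| = 10/4 = 5/2

Enumerate A + A = {a + b : a, b ∈ A}. With |A| = 4, there are |A|^2 = 16 ordered sum pairs; collecting distinct values, A + A = {6, 20, 21, 24, 34, 35, 36, 38, 39, 42}, so |A + A| = 10. Thus K = 10/4 = 5/2. For comparison, the minimum possible |A + A| over all 4-element sets is 2·4 − 1 = 7 (so min K = 7/4), attained only by arithmetic progressions.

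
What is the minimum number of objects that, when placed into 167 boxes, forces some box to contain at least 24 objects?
n = (24 − 1)·167 + 1 = 3842

By the generalised pigeonhole principle, to guarantee some box contains ≥ r objects we need more than (r − 1) · k objects total. Threshold: n = (r − 1) · k + 1. With r = 24 and k = 167: n = 23 · 167 + 1 = 3841 + 1 = 3842. For n = 3841 = 23 · 167, we can put exactly 23 objects in every box, avoiding 24 in any single one — so 3842 is tight.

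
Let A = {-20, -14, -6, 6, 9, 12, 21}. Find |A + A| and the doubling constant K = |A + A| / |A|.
K = |A + A| / |A| = 25/7

Enumerate A + A = {a + b : a, b ∈ A}. With |A| = 7, there are |A|^2 = 49 ordered sum pairs; collecting distinct values, A + A = {-40, -34, -28, -26, -20, -14, -12, -11, -8, -5, -2, 0, 1, 3, 6, 7, 12, 15, 18, 21, 24, 27, 30, 33, 42}, so |A + A| = 25. Thus K = 25/7. For comparison, the minimum possible |A + A| over all 7-element sets is 2·7 − 1 = 13 (so min K = 13/7), attained only by arithmetic progressions.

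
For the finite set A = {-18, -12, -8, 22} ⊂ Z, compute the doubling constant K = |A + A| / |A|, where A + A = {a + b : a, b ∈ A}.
K = |A + A| / |A| = 10/4 = 5/2

Enumerate A + A = {a + b : a, b ∈ A}. With |A| = 4, there are |A|^2 = 16 ordered sum pairs; collecting distinct values, A + A = {-36, -30, -26, -24, -20, -16, 4, 10, 14, 44}, so |A + A| = 10. Thus K = 10/4 = 5/2. For comparison, the minimum possible |A + A| over all 4-element sets is 2·4 − 1 = 7 (so min K = 7/4), attained only by arithmetic progressions.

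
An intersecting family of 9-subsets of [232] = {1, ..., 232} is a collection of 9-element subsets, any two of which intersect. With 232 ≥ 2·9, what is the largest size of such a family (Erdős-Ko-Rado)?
max |F| = C(231, 8) = 177891195843900

Erdős-Ko-Rado (1961): when n ≥ 2k, max |F| = C(n−1, k−1). The bound is attained by the star {A : i ∈ A} for any fixed i ∈ [n]. Here C(232−1, 9−1) = C(231, 8) = 177891195843900.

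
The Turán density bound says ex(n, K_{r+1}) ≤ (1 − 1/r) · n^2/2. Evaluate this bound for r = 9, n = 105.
Turán density bound = (8/9) · 105^2/2 = 4900

Turán's theorem: ex(n, K_{r+1}) is achieved by the complete r-partite Turán graph T(n, r) with parts as balanced as possible, and is at most (1 − 1/r) · n^2/2. For r = 9, n = 105: the density bound is (8/9) · 11025/2 = 4900. The integer-valued extremum is e(T(105, 9)) = 4899, which is strictly less than the density bound 4900 since 9 ∤ 105 (the parts of T(105, 9) cannot all be equal).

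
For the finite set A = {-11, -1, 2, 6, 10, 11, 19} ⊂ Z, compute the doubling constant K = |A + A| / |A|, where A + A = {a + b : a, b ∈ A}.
K = |A + A| / |A| = 25/7

Enumerate A + A = {a + b : a, b ∈ A}. With |A| = 7, there are |A|^2 = 49 ordered sum pairs; collecting distinct values, A + A = {-22, -12, -9, -5, -2, -1, 0, 1, 4, 5, 8, 9, 10, 12, 13, 16, 17, 18, 20, 21, 22, 25, 29, 30, 38}, so |A + A| = 25. Thus K = 25/7. For comparison, the minimum possible |A + A| over all 7-element sets is 2·7 − 1 = 13 (so min K = 13/7), attained only by arithmetic progressions.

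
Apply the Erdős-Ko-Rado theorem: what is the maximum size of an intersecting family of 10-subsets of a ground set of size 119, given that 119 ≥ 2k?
max |F| = C(118, 9) = 8940826085620

The Erdős-Ko-Rado theorem states: for n ≥ 2k, an intersecting family of k-subsets of an n-element set has size at most C(n − 1, k − 1), with equality for 'star' families {A ⊆ [n] : |A| = k, i ∈ A} (fix an element i). For n = 119, k = 10: C(118, 9) = 8940826085620.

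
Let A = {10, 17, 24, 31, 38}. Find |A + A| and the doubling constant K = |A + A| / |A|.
K = |A + A| / |A| = 9/5

Enumerate A + A = {a + b : a, b ∈ A}. With |A| = 5, there are |A|^2 = 25 ordered sum pairs; collecting distinct values, A + A = {20, 27, 34, 41, 48, 55, 62, 69, 76}, so |A + A| = 9. Thus K = 9/5. Here |A + A| = 2|A| − 1 = 9, the minimum possible — so K = 9/5 is minimal, which holds iff A is an arithmetic progression.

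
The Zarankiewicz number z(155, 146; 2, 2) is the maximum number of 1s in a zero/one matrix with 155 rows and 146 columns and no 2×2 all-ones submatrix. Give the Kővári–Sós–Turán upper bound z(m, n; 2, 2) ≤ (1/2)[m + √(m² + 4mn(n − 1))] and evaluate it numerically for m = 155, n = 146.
z(155, 146; 2, 2) ≤ (1/2)[155 + √(155² + 4·155·146·145)] = (1/2)[155 + √13149425] = 1890.6068

Kővári–Sós–Turán: let r_1, ..., r_155 be the row sums and z = Σ r_i the total number of 1s. Each pair of columns can share at most one row with both entries 1 (else a 2×2 all-ones block appears), so Σ_i C(r_i, 2) ≤ C(146, 2) = 10585. By convexity Σ_i C(r_i, 2) ≥ 155·C(z/155, 2) = z(z − 155)/(2·155), giving z² − 155z − 155·146·145 ≤ 0 and hence z ≤ (1/2)[155 + √(24025 + 4·3281350)] = (1/2)[155 + √13149425] ≈ (1/2)(155 + 3626.2136) = 1890.6068.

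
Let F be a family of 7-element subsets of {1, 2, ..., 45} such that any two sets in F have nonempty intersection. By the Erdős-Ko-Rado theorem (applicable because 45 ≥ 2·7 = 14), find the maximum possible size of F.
max |F| = C(44, 6) = 7059052

The Erdős-Ko-Rado theorem states: for n ≥ 2k, an intersecting family of k-subsets of an n-element set has size at most C(n − 1, k − 1), with equality for 'star' families {A ⊆ [n] : |A| = k, i ∈ A} (fix an element i). For n = 45, k = 7: C(44, 6) = 7059052.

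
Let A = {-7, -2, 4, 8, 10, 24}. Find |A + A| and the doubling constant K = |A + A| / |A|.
K = |A + A| / |A| = 20/6 = 10/3

Enumerate A + A = {a + b : a, b ∈ A}. With |A| = 6, there are |A|^2 = 36 ordered sum pairs; collecting distinct values, A + A = {-14, -9, -4, -3, 1, 2, 3, 6, 8, 12, 14, 16, 17, 18, 20, 22, 28, 32, 34, 48}, so |A + A| = 20. Thus K = 20/6 = 10/3. For comparison, the minimum possible |A + A| over all 6-element sets is 2·6 − 1 = 11 (so min K = 11/6), attained only by arithmetic progressions.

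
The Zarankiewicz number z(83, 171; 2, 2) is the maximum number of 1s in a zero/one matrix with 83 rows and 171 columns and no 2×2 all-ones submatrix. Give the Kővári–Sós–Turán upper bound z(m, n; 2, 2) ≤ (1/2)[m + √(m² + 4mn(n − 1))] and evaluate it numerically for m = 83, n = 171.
z(83, 171; 2, 2) ≤ (1/2)[83 + √(83² + 4·83·171·170)] = (1/2)[83 + √9658129] = 1595.3765

Kővári–Sós–Turán: let r_1, ..., r_83 be the row sums and z = Σ r_i the total number of 1s. Each pair of columns can share at most one row with both entries 1 (else a 2×2 all-ones block appears), so Σ_i C(r_i, 2) ≤ C(171, 2) = 14535. By convexity Σ_i C(r_i, 2) ≥ 83·C(z/83, 2) = z(z − 83)/(2·83), giving z² − 83z − 83·171·170 ≤ 0 and hence z ≤ (1/2)[83 + √(6889 + 4·2412810)] = (1/2)[83 + √9658129] ≈ (1/2)(83 + 3107.753) = 1595.3765.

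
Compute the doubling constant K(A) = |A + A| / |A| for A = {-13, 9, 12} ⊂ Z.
K = |A + A| / |A| = 6/3 = 2

Enumerate A + A = {a + b : a, b ∈ A}. With |A| = 3, there are |A|^2 = 9 ordered sum pairs; collecting distinct values, A + A = {-26, -4, -1, 18, 21, 24}, so |A + A| = 6. Thus K = 6/3 = 2. For comparison, the minimum possible |A + A| over all 3-element sets is 2·3 − 1 = 5 (so min K = 5/3), attained only by arithmetic progressions.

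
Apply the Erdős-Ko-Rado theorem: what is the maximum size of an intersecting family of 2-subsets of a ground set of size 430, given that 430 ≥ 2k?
max |F| = C(429, 1) = 429

The Erdős-Ko-Rado theorem states: for n ≥ 2k, an intersecting family of k-subsets of an n-element set has size at most C(n − 1, k − 1), with equality for 'star' families {A ⊆ [n] : |A| = k, i ∈ A} (fix an element i). For n = 430, k = 2: C(429, 1) = 429.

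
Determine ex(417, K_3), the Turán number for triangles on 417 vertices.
ex(417, K_3) = ⌊417^2/4⌋ = 43472

Mantel (1907): a triangle-free graph on n vertices has at most ⌊n^2/4⌋ edges, with equality for the complete bipartite graph K_{⌊n/2⌋, ⌈n/2⌉}. For n = 417: ⌊417^2/4⌋ = ⌊173889/4⌋ = 43472. The extremal graph is K_{208, 209}, which has 208·209 = 43472 edges.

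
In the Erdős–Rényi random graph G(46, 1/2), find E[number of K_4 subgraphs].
E[# K_4] = C(46, 4) · (1/2)^C(4, 2) = 163185 / 2^6 = 2549.765625

For each 4-subset S of vertices (there are C(46, 4) = 163185 such S), let X_S = 1 if S induces a K_4 (all C(4, 2) = 6 edges present). Then P(X_S = 1) = (1/2)^6 = 1/64. By linearity of expectation, E[# K_4] = C(46, 4) · (1/2)^6 = 163185 / 64 = 2549.765625.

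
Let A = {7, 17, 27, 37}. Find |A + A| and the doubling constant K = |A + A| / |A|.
K = |A + A| / |A| = 7/4

Enumerate A + A = {a + b : a, b ∈ A}. With |A| = 4, there are |A|^2 = 16 ordered sum pairs; collecting distinct values, A + A = {14, 24, 34, 44, 54, 64, 74}, so |A + A| = 7. Thus K = 7/4. Here |A + A| = 2|A| − 1 = 7, the minimum possible — so K = 7/4 is minimal, which holds iff A is an arithmetic progression.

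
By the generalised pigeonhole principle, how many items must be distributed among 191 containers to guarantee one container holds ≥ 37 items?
n = (37 − 1)·191 + 1 = 6877

By the generalised pigeonhole principle, to guarantee some box contains ≥ r objects we need more than (r − 1) · k objects total. Threshold: n = (r − 1) · k + 1. With r = 37 and k = 191: n = 36 · 191 + 1 = 6876 + 1 = 6877. For n = 6876 = 36 · 191, we can put exactly 36 objects in every box, avoiding 37 in any single one — so 6877 is tight.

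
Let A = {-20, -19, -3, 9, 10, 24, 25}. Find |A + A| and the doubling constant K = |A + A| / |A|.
K = |A + A| / |A| = 24/7

Enumerate A + A = {a + b : a, b ∈ A}. With |A| = 7, there are |A|^2 = 49 ordered sum pairs; collecting distinct values, A + A = {-40, -39, -38, -23, -22, -11, -10, -9, -6, 4, 5, 6, 7, 18, 19, 20, 21, 22, 33, 34, 35, 48, 49, 50}, so |A + A| = 24. Thus K = 24/7. For comparison, the minimum possible |A + A| over all 7-element sets is 2·7 − 1 = 13 (so min K = 13/7), attained only by arithmetic progressions.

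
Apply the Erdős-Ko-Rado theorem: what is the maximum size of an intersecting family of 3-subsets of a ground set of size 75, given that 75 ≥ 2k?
max |F| = C(74, 2) = 2701

The Erdős-Ko-Rado theorem states: for n ≥ 2k, an intersecting family of k-subsets of an n-element set has size at most C(n − 1, k − 1), with equality for 'star' families {A ⊆ [n] : |A| = k, i ∈ A} (fix an element i). For n = 75, k = 3: C(74, 2) = 2701.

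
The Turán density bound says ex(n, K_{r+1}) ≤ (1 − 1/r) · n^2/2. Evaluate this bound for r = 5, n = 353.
Turán density bound = (4/5) · 353^2/2 = 249218/5 ≈ 49843.6

Turán's theorem: ex(n, K_{r+1}) is achieved by the complete r-partite Turán graph T(n, r) with parts as balanced as possible, and is at most (1 − 1/r) · n^2/2. For r = 5, n = 353: the density bound is (4/5) · 124609/2 = 249218/5 ≈ 49843.6. The integer-valued extremum is e(T(353, 5)) = 49843, which is strictly less than the density bound 249218/5 since 5 ∤ 353 (the parts of T(353, 5) cannot all be equal).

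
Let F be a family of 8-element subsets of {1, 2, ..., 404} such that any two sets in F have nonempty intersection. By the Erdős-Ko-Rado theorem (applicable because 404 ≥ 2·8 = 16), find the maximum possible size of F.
max |F| = C(403, 7) = 325050921257140

Erdős-Ko-Rado (1961): when n ≥ 2k, max |F| = C(n−1, k−1). The bound is attained by the star {A : i ∈ A} for any fixed i ∈ [n]. Here C(404−1, 8−1) = C(403, 7) = 325050921257140.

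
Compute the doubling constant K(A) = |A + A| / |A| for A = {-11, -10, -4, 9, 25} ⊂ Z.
K = |A + A| / |A| = 15/5 = 3

Enumerate A + A = {a + b : a, b ∈ A}. With |A| = 5, there are |A|^2 = 25 ordered sum pairs; collecting distinct values, A + A = {-22, -21, -20, -15, -14, -8, -2, -1, 5, 14, 15, 18, 21, 34, 50}, so |A + A| = 15. Thus K = 15/5 = 3. For comparison, the minimum possible |A + A| over all 5-element sets is 2·5 − 1 = 9 (so min K = 9/5), attained only by arithmetic progressions.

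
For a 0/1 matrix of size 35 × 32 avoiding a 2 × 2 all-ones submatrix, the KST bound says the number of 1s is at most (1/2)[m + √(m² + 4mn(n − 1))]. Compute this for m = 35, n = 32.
z(35, 32; 2, 2) ≤ (1/2)[35 + √(35² + 4·35·32·31)] = (1/2)[35 + √140105] = 204.653

Kővári–Sós–Turán: let r_1, ..., r_35 be the row sums and z = Σ r_i the total number of 1s. Each pair of columns can share at most one row with both entries 1 (else a 2×2 all-ones block appears), so Σ_i C(r_i, 2) ≤ C(32, 2) = 496. By convexity Σ_i C(r_i, 2) ≥ 35·C(z/35, 2) = z(z − 35)/(2·35), giving z² − 35z − 35·32·31 ≤ 0 and hence z ≤ (1/2)[35 + √(1225 + 4·34720)] = (1/2)[35 + √140105] ≈ (1/2)(35 + 374.306) = 204.653.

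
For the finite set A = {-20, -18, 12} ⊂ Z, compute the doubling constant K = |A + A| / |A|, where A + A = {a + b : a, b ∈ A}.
K = |A + A| / |A| = 6/3 = 2

Enumerate A + A = {a + b : a, b ∈ A}. With |A| = 3, there are |A|^2 = 9 ordered sum pairs; collecting distinct values, A + A = {-40, -38, -36, -8, -6, 24}, so |A + A| = 6. Thus K = 6/3 = 2. For comparison, the minimum possible |A + A| over all 3-element sets is 2·3 − 1 = 5 (so min K = 5/3), attained only by arithmetic progressions.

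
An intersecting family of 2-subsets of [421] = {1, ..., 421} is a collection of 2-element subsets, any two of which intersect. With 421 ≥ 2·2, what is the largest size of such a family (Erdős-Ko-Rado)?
max |F| = C(420, 1) = 420

Erdős-Ko-Rado (1961): when n ≥ 2k, max |F| = C(n−1, k−1). The bound is attained by the star {A : i ∈ A} for any fixed i ∈ [n]. Here C(421−1, 2−1) = C(420, 1) = 420.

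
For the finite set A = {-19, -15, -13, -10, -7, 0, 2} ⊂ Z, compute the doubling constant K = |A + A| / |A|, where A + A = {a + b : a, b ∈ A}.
K = |A + A| / |A| = 24/7

Enumerate A + A = {a + b : a, b ∈ A}. With |A| = 7, there are |A|^2 = 49 ordered sum pairs; collecting distinct values, A + A = {-38, -34, -32, -30, -29, -28, -26, -25, -23, -22, -20, -19, -17, -15, -14, -13, -11, -10, -8, -7, -5, 0, 2, 4}, so |A + A| = 24. Thus K = 24/7. For comparison, the minimum possible |A + A| over all 7-element sets is 2·7 − 1 = 13 (so min K = 13/7), attained only by arithmetic progressions.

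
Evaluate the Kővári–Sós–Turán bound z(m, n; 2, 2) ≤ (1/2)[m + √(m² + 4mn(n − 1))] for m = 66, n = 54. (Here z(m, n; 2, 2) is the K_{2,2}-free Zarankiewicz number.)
z(66, 54; 2, 2) ≤ (1/2)[66 + √(66² + 4·66·54·53)] = (1/2)[66 + √759924] = 468.8681

Kővári–Sós–Turán: let r_1, ..., r_66 be the row sums and z = Σ r_i the total number of 1s. Each pair of columns can share at most one row with both entries 1 (else a 2×2 all-ones block appears), so Σ_i C(r_i, 2) ≤ C(54, 2) = 1431. By convexity Σ_i C(r_i, 2) ≥ 66·C(z/66, 2) = z(z − 66)/(2·66), giving z² − 66z − 66·54·53 ≤ 0 and hence z ≤ (1/2)[66 + √(4356 + 4·188892)] = (1/2)[66 + √759924] ≈ (1/2)(66 + 871.7362) = 468.8681.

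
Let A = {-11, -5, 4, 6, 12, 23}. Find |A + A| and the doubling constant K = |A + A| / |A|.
K = |A + A| / |A| = 18/6 = 3

Enumerate A + A = {a + b : a, b ∈ A}. With |A| = 6, there are |A|^2 = 36 ordered sum pairs; collecting distinct values, A + A = {-22, -16, -10, -7, -5, -1, 1, 7, 8, 10, 12, 16, 18, 24, 27, 29, 35, 46}, so |A + A| = 18. Thus K = 18/6 = 3. For comparison, the minimum possible |A + A| over all 6-element sets is 2·6 − 1 = 11 (so min K = 11/6), attained only by arithmetic progressions.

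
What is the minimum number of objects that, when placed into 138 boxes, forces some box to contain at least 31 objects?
n = (31 − 1)·138 + 1 = 4141

By the generalised pigeonhole principle, to guarantee some box contains ≥ r objects we need more than (r − 1) · k objects total. Threshold: n = (r − 1) · k + 1. With r = 31 and k = 138: n = 30 · 138 + 1 = 4140 + 1 = 4141. For n = 4140 = 30 · 138, we can put exactly 30 objects in every box, avoiding 31 in any single one — so 4141 is tight.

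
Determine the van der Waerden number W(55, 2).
W(55, 2) = 55 + 1 = 56

A 2-term AP is any pair of integers, so a monochromatic 2-AP exists iff some colour is used at least twice. With 55 colours, the colouring i ↦ i on {1, ..., 55} uses each colour once, avoiding any monochromatic pair, so W(55, 2) > 55. For {1, ..., 56}, pigeonhole forces two integers of the same colour, which form a monochromatic 2-AP. Hence W(55, 2) = 56.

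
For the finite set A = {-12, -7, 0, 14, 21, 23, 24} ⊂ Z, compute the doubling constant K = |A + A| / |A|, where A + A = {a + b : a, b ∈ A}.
K = |A + A| / |A| = 27/7

Enumerate A + A = {a + b : a, b ∈ A}. With |A| = 7, there are |A|^2 = 49 ordered sum pairs; collecting distinct values, A + A = {-24, -19, -14, -12, -7, 0, 2, 7, 9, 11, 12, 14, 16, 17, 21, 23, 24, 28, 35, 37, 38, 42, 44, 45, 46, 47, 48}, so |A + A| = 27. Thus K = 27/7. For comparison, the minimum possible |A + A| over all 7-element sets is 2·7 − 1 = 13 (so min K = 13/7), attained only by arithmetic progressions.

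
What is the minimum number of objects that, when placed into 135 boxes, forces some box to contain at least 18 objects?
n = (18 − 1)·135 + 1 = 2296

By the generalised pigeonhole principle, to guarantee some box contains ≥ r objects we need more than (r − 1) · k objects total. Threshold: n = (r − 1) · k + 1. With r = 18 and k = 135: n = 17 · 135 + 1 = 2295 + 1 = 2296. For n = 2295 = 17 · 135, we can put exactly 17 objects in every box, avoiding 18 in any single one — so 2296 is tight.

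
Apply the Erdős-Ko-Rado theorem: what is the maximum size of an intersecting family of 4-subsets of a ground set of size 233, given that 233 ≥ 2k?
max |F| = C(232, 3) = 2054360

The Erdős-Ko-Rado theorem states: for n ≥ 2k, an intersecting family of k-subsets of an n-element set has size at most C(n − 1, k − 1), with equality for 'star' families {A ⊆ [n] : |A| = k, i ∈ A} (fix an element i). For n = 233, k = 4: C(232, 3) = 2054360.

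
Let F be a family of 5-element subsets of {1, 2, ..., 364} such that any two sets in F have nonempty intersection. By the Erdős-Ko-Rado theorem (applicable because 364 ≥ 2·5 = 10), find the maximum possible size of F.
max |F| = C(363, 4) = 711563490

The Erdős-Ko-Rado theorem states: for n ≥ 2k, an intersecting family of k-subsets of an n-element set has size at most C(n − 1, k − 1), with equality for 'star' families {A ⊆ [n] : |A| = k, i ∈ A} (fix an element i). For n = 364, k = 5: C(363, 4) = 711563490.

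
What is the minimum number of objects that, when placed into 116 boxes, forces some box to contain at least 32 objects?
n = (32 − 1)·116 + 1 = 3597

By the generalised pigeonhole principle, to guarantee some box contains ≥ r objects we need more than (r − 1) · k objects total. Threshold: n = (r − 1) · k + 1. With r = 32 and k = 116: n = 31 · 116 + 1 = 3596 + 1 = 3597. For n = 3596 = 31 · 116, we can put exactly 31 objects in every box, avoiding 32 in any single one — so 3597 is tight.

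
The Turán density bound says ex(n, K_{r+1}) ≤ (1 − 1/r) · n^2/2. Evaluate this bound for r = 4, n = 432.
Turán density bound = (3/4) · 432^2/2 = 69984

Turán's theorem: ex(n, K_{r+1}) is achieved by the complete r-partite Turán graph T(n, r) with parts as balanced as possible, and is at most (1 − 1/r) · n^2/2. For r = 4, n = 432: the density bound is (3/4) · 186624/2 = 69984. Since 4 ∣ 432, the Turán graph T(432, 4) has parts of equal size 108, and its edge count e(T(432, 4)) = 69984 attains the density bound exactly.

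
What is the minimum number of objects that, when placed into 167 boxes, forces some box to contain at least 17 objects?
n = (17 − 1)·167 + 1 = 2673

By the generalised pigeonhole principle, to guarantee some box contains ≥ r objects we need more than (r − 1) · k objects total. Threshold: n = (r − 1) · k + 1. With r = 17 and k = 167: n = 16 · 167 + 1 = 2672 + 1 = 2673. For n = 2672 = 16 · 167, we can put exactly 16 objects in every box, avoiding 17 in any single one — so 2673 is tight.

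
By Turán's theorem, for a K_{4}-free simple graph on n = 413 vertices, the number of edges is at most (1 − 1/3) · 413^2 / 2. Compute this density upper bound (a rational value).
Turán density bound = (2/3) · 413^2/2 = 170569/3 ≈ 56856.3333

Turán's theorem: ex(n, K_{r+1}) is achieved by the complete r-partite Turán graph T(n, r) with parts as balanced as possible, and is at most (1 − 1/r) · n^2/2. For r = 3, n = 413: the density bound is (2/3) · 170569/2 = 170569/3 ≈ 56856.3333. The integer-valued extremum is e(T(413, 3)) = 56856, which is strictly less than the density bound 170569/3 since 3 ∤ 413 (the parts of T(413, 3) cannot all be equal).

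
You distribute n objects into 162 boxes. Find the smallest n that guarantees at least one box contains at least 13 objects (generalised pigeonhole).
n = (13 − 1)·162 + 1 = 1945

By the generalised pigeonhole principle, to guarantee some box contains ≥ r objects we need more than (r − 1) · k objects total. Threshold: n = (r − 1) · k + 1. With r = 13 and k = 162: n = 12 · 162 + 1 = 1944 + 1 = 1945. For n = 1944 = 12 · 162, we can put exactly 12 objects in every box, avoiding 13 in any single one — so 1945 is tight.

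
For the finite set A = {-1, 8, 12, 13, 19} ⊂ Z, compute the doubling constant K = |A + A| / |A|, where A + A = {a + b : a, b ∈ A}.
K = |A + A| / |A| = 15/5 = 3

Enumerate A + A = {a + b : a, b ∈ A}. With |A| = 5, there are |A|^2 = 25 ordered sum pairs; collecting distinct values, A + A = {-2, 7, 11, 12, 16, 18, 20, 21, 24, 25, 26, 27, 31, 32, 38}, so |A + A| = 15. Thus K = 15/5 = 3. For comparison, the minimum possible |A + A| over all 5-element sets is 2·5 − 1 = 9 (so min K = 9/5), attained only by arithmetic progressions.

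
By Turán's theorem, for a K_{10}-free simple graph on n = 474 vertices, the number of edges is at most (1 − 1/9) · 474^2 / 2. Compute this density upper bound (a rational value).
Turán density bound = (8/9) · 474^2/2 = 99856

Turán's theorem: ex(n, K_{r+1}) is achieved by the complete r-partite Turán graph T(n, r) with parts as balanced as possible, and is at most (1 − 1/r) · n^2/2. For r = 9, n = 474: the density bound is (8/9) · 224676/2 = 99856. The integer-valued extremum is e(T(474, 9)) = 99855, which is strictly less than the density bound 99856 since 9 ∤ 474 (the parts of T(474, 9) cannot all be equal).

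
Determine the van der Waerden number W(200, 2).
W(200, 2) = 200 + 1 = 201

A 2-term AP is any pair of integers, so a monochromatic 2-AP exists iff some colour is used at least twice. With 200 colours, the colouring i ↦ i on {1, ..., 200} uses each colour once, avoiding any monochromatic pair, so W(200, 2) > 200. For {1, ..., 201}, pigeonhole forces two integers of the same colour, which form a monochromatic 2-AP. Hence W(200, 2) = 201.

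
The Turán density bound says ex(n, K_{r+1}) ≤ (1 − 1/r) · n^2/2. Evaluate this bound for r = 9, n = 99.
Turán density bound = (8/9) · 99^2/2 = 4356

Turán's theorem: ex(n, K_{r+1}) is achieved by the complete r-partite Turán graph T(n, r) with parts as balanced as possible, and is at most (1 − 1/r) · n^2/2. For r = 9, n = 99: the density bound is (8/9) · 9801/2 = 4356. Since 9 ∣ 99, the Turán graph T(99, 9) has parts of equal size 11, and its edge count e(T(99, 9)) = 4356 attains the density bound exactly.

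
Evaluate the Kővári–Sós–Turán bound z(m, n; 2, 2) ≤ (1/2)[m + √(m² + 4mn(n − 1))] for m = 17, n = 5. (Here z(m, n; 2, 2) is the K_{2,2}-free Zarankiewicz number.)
z(17, 5; 2, 2) ≤ (1/2)[17 + √(17² + 4·17·5·4)] = (1/2)[17 + √1649] = 28.8039

Kővári–Sós–Turán: let r_1, ..., r_17 be the row sums and z = Σ r_i the total number of 1s. Each pair of columns can share at most one row with both entries 1 (else a 2×2 all-ones block appears), so Σ_i C(r_i, 2) ≤ C(5, 2) = 10. By convexity Σ_i C(r_i, 2) ≥ 17·C(z/17, 2) = z(z − 17)/(2·17), giving z² − 17z − 17·5·4 ≤ 0 and hence z ≤ (1/2)[17 + √(289 + 4·340)] = (1/2)[17 + √1649] ≈ (1/2)(17 + 40.6079) = 28.8039.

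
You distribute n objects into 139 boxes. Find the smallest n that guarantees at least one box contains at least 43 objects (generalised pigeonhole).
n = (43 − 1)·139 + 1 = 5839

By the generalised pigeonhole principle, to guarantee some box contains ≥ r objects we need more than (r − 1) · k objects total. Threshold: n = (r − 1) · k + 1. With r = 43 and k = 139: n = 42 · 139 + 1 = 5838 + 1 = 5839. For n = 5838 = 42 · 139, we can put exactly 42 objects in every box, avoiding 43 in any single one — so 5839 is tight.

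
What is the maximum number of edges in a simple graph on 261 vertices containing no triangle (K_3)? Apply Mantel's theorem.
ex(261, K_3) = ⌊261^2/4⌋ = 17030

Mantel (1907): a triangle-free graph on n vertices has at most ⌊n^2/4⌋ edges, with equality for the complete bipartite graph K_{⌊n/2⌋, ⌈n/2⌉}. For n = 261: ⌊261^2/4⌋ = ⌊68121/4⌋ = 17030. The extremal graph is K_{130, 131}, which has 130·131 = 17030 edges.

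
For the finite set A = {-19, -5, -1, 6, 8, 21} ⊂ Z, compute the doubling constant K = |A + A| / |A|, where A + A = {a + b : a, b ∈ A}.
K = |A + A| / |A| = 20/6 = 10/3

Enumerate A + A = {a + b : a, b ∈ A}. With |A| = 6, there are |A|^2 = 36 ordered sum pairs; collecting distinct values, A + A = {-38, -24, -20, -13, -11, -10, -6, -2, 1, 2, 3, 5, 7, 12, 14, 16, 20, 27, 29, 42}, so |A + A| = 20. Thus K = 20/6 = 10/3. For comparison, the minimum possible |A + A| over all 6-element sets is 2·6 − 1 = 11 (so min K = 11/6), attained only by arithmetic progressions.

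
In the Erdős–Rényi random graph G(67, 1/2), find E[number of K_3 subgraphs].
E[# K_3] = C(67, 3) · (1/2)^C(3, 2) = 47905 / 2^3 = 5988.125

For each 3-subset S of vertices (there are C(67, 3) = 47905 such S), let X_S = 1 if S induces a K_3 (all C(3, 2) = 3 edges present). Then P(X_S = 1) = (1/2)^3 = 1/8. By linearity of expectation, E[# K_3] = C(67, 3) · (1/2)^3 = 47905 / 8 = 5988.125.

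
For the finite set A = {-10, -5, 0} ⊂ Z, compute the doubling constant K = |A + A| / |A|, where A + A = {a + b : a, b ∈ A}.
K = |A + A| / |A| = 5/3

Enumerate A + A = {a + b : a, b ∈ A}. With |A| = 3, there are |A|^2 = 9 ordered sum pairs; collecting distinct values, A + A = {-20, -15, -10, -5, 0}, so |A + A| = 5. Thus K = 5/3. Here |A + A| = 2|A| − 1 = 5, the minimum possible — so K = 5/3 is minimal, which holds iff A is an arithmetic progression.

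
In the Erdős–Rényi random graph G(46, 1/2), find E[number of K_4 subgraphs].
E[# K_4] = C(46, 4) · (1/2)^C(4, 2) = 163185 / 2^6 = 2549.765625

For each 4-subset S of vertices (there are C(46, 4) = 163185 such S), let X_S = 1 if S induces a K_4 (all C(4, 2) = 6 edges present). Then P(X_S = 1) = (1/2)^6 = 1/64. By linearity of expectation, E[# K_4] = C(46, 4) · (1/2)^6 = 163185 / 64 = 2549.765625.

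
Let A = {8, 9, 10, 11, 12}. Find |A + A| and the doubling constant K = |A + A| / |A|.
K = |A + A| / |A| = 9/5

Enumerate A + A = {a + b : a, b ∈ A}. With |A| = 5, there are |A|^2 = 25 ordered sum pairs; collecting distinct values, A + A = {16, 17, 18, 19, 20, 21, 22, 23, 24}, so |A + A| = 9. Thus K = 9/5. Here |A + A| = 2|A| − 1 = 9, the minimum possible — so K = 9/5 is minimal, which holds iff A is an arithmetic progression.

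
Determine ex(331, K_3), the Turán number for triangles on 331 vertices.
ex(331, K_3) = ⌊331^2/4⌋ = 27390

Mantel (1907): a triangle-free graph on n vertices has at most ⌊n^2/4⌋ edges, with equality for the complete bipartite graph K_{⌊n/2⌋, ⌈n/2⌉}. For n = 331: ⌊331^2/4⌋ = ⌊109561/4⌋ = 27390. The extremal graph is K_{165, 166}, which has 165·166 = 27390 edges.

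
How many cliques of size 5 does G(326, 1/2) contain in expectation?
E[# K_5] = C(326, 5) · (1/2)^C(5, 2) = 29752476390 / 2^10 = 14876238195/512 ≈ 29055152.724609

For each 5-subset S of vertices (there are C(326, 5) = 29752476390 such S), let X_S = 1 if S induces a K_5 (all C(5, 2) = 10 edges present). Then P(X_S = 1) = (1/2)^10 = 1/1024. By linearity of expectation, E[# K_5] = C(326, 5) · (1/2)^10 = 29752476390 / 1024 = 14876238195/512 ≈ 29055152.724609.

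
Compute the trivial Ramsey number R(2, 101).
R(2, 101) = 101

R(2, k) = k for all k ≥ 2: in a 2-colouring of K_k, either some edge is red (a red K_2) or all edges are blue (a blue K_k). And K_{100} coloured all-blue has no blue K_101, so R(2, 101) > 100. Hence R(2, 101) = 101.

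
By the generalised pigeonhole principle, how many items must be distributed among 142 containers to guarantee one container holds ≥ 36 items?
n = (36 − 1)·142 + 1 = 4971

By the generalised pigeonhole principle, to guarantee some box contains ≥ r objects we need more than (r − 1) · k objects total. Threshold: n = (r − 1) · k + 1. With r = 36 and k = 142: n = 35 · 142 + 1 = 4970 + 1 = 4971. For n = 4970 = 35 · 142, we can put exactly 35 objects in every box, avoiding 36 in any single one — so 4971 is tight.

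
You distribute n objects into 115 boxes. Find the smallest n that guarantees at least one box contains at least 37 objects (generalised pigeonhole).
n = (37 − 1)·115 + 1 = 4141

By the generalised pigeonhole principle, to guarantee some box contains ≥ r objects we need more than (r − 1) · k objects total. Threshold: n = (r − 1) · k + 1. With r = 37 and k = 115: n = 36 · 115 + 1 = 4140 + 1 = 4141. For n = 4140 = 36 · 115, we can put exactly 36 objects in every box, avoiding 37 in any single one — so 4141 is tight.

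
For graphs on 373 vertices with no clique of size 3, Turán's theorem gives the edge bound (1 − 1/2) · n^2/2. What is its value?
Turán density bound = (1/2) · 373^2/2 = 139129/4 ≈ 34782.25

Turán's theorem: ex(n, K_{r+1}) is achieved by the complete r-partite Turán graph T(n, r) with parts as balanced as possible, and is at most (1 − 1/r) · n^2/2. For r = 2, n = 373: the density bound is (1/2) · 139129/2 = 139129/4 ≈ 34782.25. The integer-valued extremum is e(T(373, 2)) = 34782, which is strictly less than the density bound 139129/4 since 2 ∤ 373 (the parts of T(373, 2) cannot all be equal).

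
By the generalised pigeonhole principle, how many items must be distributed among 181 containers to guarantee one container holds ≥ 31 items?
n = (31 − 1)·181 + 1 = 5431

By the generalised pigeonhole principle, to guarantee some box contains ≥ r objects we need more than (r − 1) · k objects total. Threshold: n = (r − 1) · k + 1. With r = 31 and k = 181: n = 30 · 181 + 1 = 5430 + 1 = 5431. For n = 5430 = 30 · 181, we can put exactly 30 objects in every box, avoiding 31 in any single one — so 5431 is tight.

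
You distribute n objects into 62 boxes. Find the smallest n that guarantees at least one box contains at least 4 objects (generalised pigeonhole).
n = (4 − 1)·62 + 1 = 187

By the generalised pigeonhole principle, to guarantee some box contains ≥ r objects we need more than (r − 1) · k objects total. Threshold: n = (r − 1) · k + 1. With r = 4 and k = 62: n = 3 · 62 + 1 = 186 + 1 = 187. For n = 186 = 3 · 62, we can put exactly 3 objects in every box, avoiding 4 in any single one — so 187 is tight.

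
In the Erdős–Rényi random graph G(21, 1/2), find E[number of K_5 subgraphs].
E[# K_5] = C(21, 5) · (1/2)^C(5, 2) = 20349 / 2^10 ≈ 19.872070

For each 5-subset S of vertices (there are C(21, 5) = 20349 such S), let X_S = 1 if S induces a K_5 (all C(5, 2) = 10 edges present). Then P(X_S = 1) = (1/2)^10 = 1/1024. By linearity of expectation, E[# K_5] = C(21, 5) · (1/2)^10 = 20349 / 1024 ≈ 19.872070.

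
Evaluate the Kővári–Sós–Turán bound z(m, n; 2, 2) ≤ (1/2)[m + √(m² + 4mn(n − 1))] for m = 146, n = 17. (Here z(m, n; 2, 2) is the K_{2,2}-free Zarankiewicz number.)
z(146, 17; 2, 2) ≤ (1/2)[146 + √(146² + 4·146·17·16)] = (1/2)[146 + √180164] = 285.2287

Kővári–Sós–Turán: let r_1, ..., r_146 be the row sums and z = Σ r_i the total number of 1s. Each pair of columns can share at most one row with both entries 1 (else a 2×2 all-ones block appears), so Σ_i C(r_i, 2) ≤ C(17, 2) = 136. By convexity Σ_i C(r_i, 2) ≥ 146·C(z/146, 2) = z(z − 146)/(2·146), giving z² − 146z − 146·17·16 ≤ 0 and hence z ≤ (1/2)[146 + √(21316 + 4·39712)] = (1/2)[146 + √180164] ≈ (1/2)(146 + 424.4573) = 285.2287.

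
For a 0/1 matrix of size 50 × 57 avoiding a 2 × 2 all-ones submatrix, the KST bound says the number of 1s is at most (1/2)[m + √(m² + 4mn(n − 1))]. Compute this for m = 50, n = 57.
z(50, 57; 2, 2) ≤ (1/2)[50 + √(50² + 4·50·57·56)] = (1/2)[50 + √640900] = 425.2812

Kővári–Sós–Turán: let r_1, ..., r_50 be the row sums and z = Σ r_i the total number of 1s. Each pair of columns can share at most one row with both entries 1 (else a 2×2 all-ones block appears), so Σ_i C(r_i, 2) ≤ C(57, 2) = 1596. By convexity Σ_i C(r_i, 2) ≥ 50·C(z/50, 2) = z(z − 50)/(2·50), giving z² − 50z − 50·57·56 ≤ 0 and hence z ≤ (1/2)[50 + √(2500 + 4·159600)] = (1/2)[50 + √640900] ≈ (1/2)(50 + 800.5623) = 425.2812.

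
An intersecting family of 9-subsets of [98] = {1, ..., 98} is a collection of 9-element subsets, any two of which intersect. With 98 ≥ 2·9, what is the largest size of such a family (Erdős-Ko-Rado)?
max |F| = C(97, 8) = 144520208820

Erdős-Ko-Rado (1961): when n ≥ 2k, max |F| = C(n−1, k−1). The bound is attained by the star {A : i ∈ A} for any fixed i ∈ [n]. Here C(98−1, 9−1) = C(97, 8) = 144520208820.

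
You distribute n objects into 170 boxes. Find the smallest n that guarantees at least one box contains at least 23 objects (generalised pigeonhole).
n = (23 − 1)·170 + 1 = 3741

By the generalised pigeonhole principle, to guarantee some box contains ≥ r objects we need more than (r − 1) · k objects total. Threshold: n = (r − 1) · k + 1. With r = 23 and k = 170: n = 22 · 170 + 1 = 3740 + 1 = 3741. For n = 3740 = 22 · 170, we can put exactly 22 objects in every box, avoiding 23 in any single one — so 3741 is tight.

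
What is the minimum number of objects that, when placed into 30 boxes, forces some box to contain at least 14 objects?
n = (14 − 1)·30 + 1 = 391

By the generalised pigeonhole principle, to guarantee some box contains ≥ r objects we need more than (r − 1) · k objects total. Threshold: n = (r − 1) · k + 1. With r = 14 and k = 30: n = 13 · 30 + 1 = 390 + 1 = 391. For n = 390 = 13 · 30, we can put exactly 13 objects in every box, avoiding 14 in any single one — so 391 is tight.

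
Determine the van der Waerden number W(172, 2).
W(172, 2) = 172 + 1 = 173

A 2-term AP is any pair of integers, so a monochromatic 2-AP exists iff some colour is used at least twice. With 172 colours, the colouring i ↦ i on {1, ..., 172} uses each colour once, avoiding any monochromatic pair, so W(172, 2) > 172. For {1, ..., 173}, pigeonhole forces two integers of the same colour, which form a monochromatic 2-AP. Hence W(172, 2) = 173.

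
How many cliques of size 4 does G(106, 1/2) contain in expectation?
E[# K_4] = C(106, 4) · (1/2)^C(4, 2) = 4967690 / 2^6 = 2483845/32 = 77620.15625

For each 4-subset S of vertices (there are C(106, 4) = 4967690 such S), let X_S = 1 if S induces a K_4 (all C(4, 2) = 6 edges present). Then P(X_S = 1) = (1/2)^6 = 1/64. By linearity of expectation, E[# K_4] = C(106, 4) · (1/2)^6 = 4967690 / 64 = 2483845/32 = 77620.15625.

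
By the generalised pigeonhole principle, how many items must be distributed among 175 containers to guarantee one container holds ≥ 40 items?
n = (40 − 1)·175 + 1 = 6826

By the generalised pigeonhole principle, to guarantee some box contains ≥ r objects we need more than (r − 1) · k objects total. Threshold: n = (r − 1) · k + 1. With r = 40 and k = 175: n = 39 · 175 + 1 = 6825 + 1 = 6826. For n = 6825 = 39 · 175, we can put exactly 39 objects in every box, avoiding 40 in any single one — so 6826 is tight.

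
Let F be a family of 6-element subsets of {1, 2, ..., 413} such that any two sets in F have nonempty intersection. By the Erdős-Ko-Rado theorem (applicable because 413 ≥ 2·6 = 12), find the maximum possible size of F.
max |F| = C(412, 5) = 96543962472

The Erdős-Ko-Rado theorem states: for n ≥ 2k, an intersecting family of k-subsets of an n-element set has size at most C(n − 1, k − 1), with equality for 'star' families {A ⊆ [n] : |A| = k, i ∈ A} (fix an element i). For n = 413, k = 6: C(412, 5) = 96543962472.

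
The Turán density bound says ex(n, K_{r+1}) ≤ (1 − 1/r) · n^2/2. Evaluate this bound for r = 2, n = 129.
Turán density bound = (1/2) · 129^2/2 = 16641/4 ≈ 4160.25

Turán's theorem: ex(n, K_{r+1}) is achieved by the complete r-partite Turán graph T(n, r) with parts as balanced as possible, and is at most (1 − 1/r) · n^2/2. For r = 2, n = 129: the density bound is (1/2) · 16641/2 = 16641/4 ≈ 4160.25. The integer-valued extremum is e(T(129, 2)) = 4160, which is strictly less than the density bound 16641/4 since 2 ∤ 129 (the parts of T(129, 2) cannot all be equal).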